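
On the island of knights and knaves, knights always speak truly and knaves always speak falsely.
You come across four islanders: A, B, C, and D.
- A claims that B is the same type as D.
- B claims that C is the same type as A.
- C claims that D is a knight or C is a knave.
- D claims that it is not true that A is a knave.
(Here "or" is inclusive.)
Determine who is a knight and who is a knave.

Suppose A is a knave. Then A's statement "B is the same type as D" would have to be false. Checking the 8 ways to assign the others, none is consistent with every speaker.
(For instance, with B=knight, C=knight, D=knight, A's claim "B is the same type as D" comes out true where it would need to be false.)
So A must be a knight, making "B is the same type as D" true. Taking A=knight, B=knight, C=knight, D=knight, each remaining statement checks out:
  B (knight): "C is the same type as A" — true. ✓
  C (knight): "D is a knight or C is a knave" — true. ✓
  D (knight): "it is not true that A is a knave" — true. ✓
This is the unique consistent assignment.

A is a knight, B is a knight, C is a knight, and D is a knight.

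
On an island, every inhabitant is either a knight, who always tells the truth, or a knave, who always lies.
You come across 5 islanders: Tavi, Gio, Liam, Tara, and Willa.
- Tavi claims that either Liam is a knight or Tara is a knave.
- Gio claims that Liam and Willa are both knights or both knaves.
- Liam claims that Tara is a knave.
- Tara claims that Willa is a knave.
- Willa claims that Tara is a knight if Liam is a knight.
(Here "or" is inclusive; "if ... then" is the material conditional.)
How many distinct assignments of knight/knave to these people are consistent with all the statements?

0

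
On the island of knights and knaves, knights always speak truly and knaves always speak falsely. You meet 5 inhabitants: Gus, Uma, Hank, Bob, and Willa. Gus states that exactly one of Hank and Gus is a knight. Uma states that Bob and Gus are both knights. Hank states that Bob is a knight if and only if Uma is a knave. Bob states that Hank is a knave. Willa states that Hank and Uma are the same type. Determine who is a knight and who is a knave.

Suppose Gus is a knave. Then Gus's statement "exactly one of Hank and Gus is a knight" would have to be false. Checking the 16 ways to assign the others, none is consistent with every speaker.
(For instance, with Uma=knight, Hank=knave, Bob=knight, Willa=knave, Uma's claim "Bob and Gus are both knights" comes out false where it would need to be true.)
So Gus must be a knight, making "exactly one of Hank and Gus is a knight" true. Taking Gus=knight, Uma=knight, Hank=knave, Bob=knight, Willa=knave, each remaining statement checks out:
  Uma (knight): "Bob and Gus are both knights" — true. ✓
  Hank (knave): "Bob is a knight if and only if Uma is a knave" — false. ✓
  Bob (knight): "Hank is a knave" — true. ✓
  Willa (knave): "Hank and Uma are the same type" — false. ✓
This is the unique consistent assignment.

Gus is a knight, Uma is a knight, Hank is a knave, Bob is a knight, and Willa is a knave.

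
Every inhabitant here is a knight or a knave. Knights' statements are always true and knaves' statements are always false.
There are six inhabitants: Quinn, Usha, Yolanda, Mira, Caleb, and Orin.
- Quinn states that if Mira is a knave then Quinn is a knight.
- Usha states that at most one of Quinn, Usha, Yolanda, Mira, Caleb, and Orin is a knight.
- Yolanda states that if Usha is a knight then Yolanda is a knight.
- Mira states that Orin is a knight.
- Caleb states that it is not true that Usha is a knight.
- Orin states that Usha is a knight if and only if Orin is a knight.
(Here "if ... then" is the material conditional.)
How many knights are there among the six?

1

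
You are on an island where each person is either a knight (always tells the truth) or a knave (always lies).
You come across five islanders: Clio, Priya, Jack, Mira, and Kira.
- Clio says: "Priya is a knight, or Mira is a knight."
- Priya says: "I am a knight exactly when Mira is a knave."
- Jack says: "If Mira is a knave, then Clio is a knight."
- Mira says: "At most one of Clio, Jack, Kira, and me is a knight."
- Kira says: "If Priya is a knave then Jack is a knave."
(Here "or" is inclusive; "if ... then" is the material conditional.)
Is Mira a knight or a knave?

Consistent assignments: {Clio=knight, Priya=knight, Jack=knight, Mira=knave, Kira=knight}
In every consistent assignment, Mira is a knave.

Mira is a knave.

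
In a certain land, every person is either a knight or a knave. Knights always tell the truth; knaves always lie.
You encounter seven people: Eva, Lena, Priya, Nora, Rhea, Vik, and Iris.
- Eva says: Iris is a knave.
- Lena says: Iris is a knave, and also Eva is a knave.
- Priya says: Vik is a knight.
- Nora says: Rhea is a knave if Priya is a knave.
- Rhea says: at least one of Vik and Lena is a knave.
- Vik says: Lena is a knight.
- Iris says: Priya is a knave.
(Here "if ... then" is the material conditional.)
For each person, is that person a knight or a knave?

Eva (knave): "Iris is a knave" — False. ✓
Lena (knave): "Iris is a knave, and also Eva is a knave" — False. ✓
Since Priya is a knave, "Vik is a knight" needs to be False, which holds.
Since Nora is a knave, "Rhea is a knave if Priya is a knave" needs to be False, which holds.
Rhea is a knight, and the claim "at least one of Vik and Lena is a knave" is indeed True.
Since Vik is a knave, "Lena is a knight" needs to be False, which holds.
Since Iris is a knight, "Priya is a knave" needs to be True, which holds.

Knights: Rhea and Iris. Knaves: Eva, Lena, Priya, Nora, and Vik.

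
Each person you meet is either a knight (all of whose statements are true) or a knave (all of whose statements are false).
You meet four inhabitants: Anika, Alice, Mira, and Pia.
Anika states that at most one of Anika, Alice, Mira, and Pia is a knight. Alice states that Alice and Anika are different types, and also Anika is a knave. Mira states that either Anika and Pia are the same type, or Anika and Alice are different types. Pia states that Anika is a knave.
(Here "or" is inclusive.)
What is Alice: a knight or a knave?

Alice is a knight.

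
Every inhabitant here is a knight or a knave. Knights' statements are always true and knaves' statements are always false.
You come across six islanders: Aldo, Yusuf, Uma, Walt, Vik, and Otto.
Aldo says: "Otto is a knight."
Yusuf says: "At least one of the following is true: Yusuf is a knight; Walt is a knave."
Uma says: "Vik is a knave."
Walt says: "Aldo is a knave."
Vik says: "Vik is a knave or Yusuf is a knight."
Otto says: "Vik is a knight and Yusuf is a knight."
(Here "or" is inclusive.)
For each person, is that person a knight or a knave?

Aldo is a knight, Yusuf is a knight, Uma is a knave, Walt is a knave, Vik is a knight, and Otto is a knight.

Since Aldo is a knight, "Otto is a knight" needs to be true, which holds.
Since Yusuf is a knight, "at least one of the following is true: Yusuf is a knight; Walt is a knave" needs to be true, which holds.
Uma (knave): "Vik is a knave" — False. ✓
Walt is a knave, so "Aldo is a knave" must be False — and it is.
Vik is a knight, and the claim "Vik is a knave or Yusuf is a knight" is indeed true.
As a knight, Otto's statement "Vik is a knight and Yusuf is a knight" should be true; it is.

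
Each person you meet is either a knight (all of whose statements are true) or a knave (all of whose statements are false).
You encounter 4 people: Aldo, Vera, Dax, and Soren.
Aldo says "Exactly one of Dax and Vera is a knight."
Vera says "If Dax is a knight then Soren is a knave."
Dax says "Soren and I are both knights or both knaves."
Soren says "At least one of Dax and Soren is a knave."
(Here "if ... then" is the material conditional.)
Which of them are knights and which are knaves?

Aldo is a knight, so "exactly one of Dax and Vera is a knight" must be true — and it is.
Vera is a knight, so "if Dax is a knight then Soren is a knave" must be true — and it is.
Since Dax is a knave, "Soren and I are both knights or both knaves" needs to be False, which holds.
Soren is a knight; "at least one of Dax and Soren is a knave" is true, as required.

Aldo is a knight, Vera is a knight, Dax is a knave, and Soren is a knight.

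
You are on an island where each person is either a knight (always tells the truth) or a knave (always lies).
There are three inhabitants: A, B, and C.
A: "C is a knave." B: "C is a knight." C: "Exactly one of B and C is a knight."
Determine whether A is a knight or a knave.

Consistent assignments: {A=knight, B=knave, C=knave}
In every consistent assignment, A is a knight.

A is a knight.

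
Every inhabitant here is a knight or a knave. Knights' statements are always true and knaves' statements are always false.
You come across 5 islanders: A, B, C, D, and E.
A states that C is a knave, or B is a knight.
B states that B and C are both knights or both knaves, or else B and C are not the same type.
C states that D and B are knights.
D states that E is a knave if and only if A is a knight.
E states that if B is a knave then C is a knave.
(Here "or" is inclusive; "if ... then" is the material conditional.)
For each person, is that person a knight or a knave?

A is a knight, so "C is a knave, or B is a knight" must be True — and it is.
Since B is a knight, "B and C are both knights or both knaves, or else B and C are not the same type" needs to be True, which holds.
C is a knave; "D and B are knights" is False, as required.
D is a knave, and the claim "E is a knave if and only if A is a knight" is indeed False.
Since E is a knight, "if B is a knave then C is a knave" needs to be True, which holds.

A is a knight, B is a knight, C is a knave, D is a knave, and E is a knight.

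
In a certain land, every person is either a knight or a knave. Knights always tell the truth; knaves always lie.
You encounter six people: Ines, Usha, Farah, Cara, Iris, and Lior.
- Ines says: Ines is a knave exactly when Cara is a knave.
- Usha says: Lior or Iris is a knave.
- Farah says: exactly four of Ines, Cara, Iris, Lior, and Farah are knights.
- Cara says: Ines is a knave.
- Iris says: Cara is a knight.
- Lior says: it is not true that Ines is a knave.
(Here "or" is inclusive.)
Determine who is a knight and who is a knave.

Ines is a knave, Usha is a knight, Farah is a knave, Cara is a knight, Iris is a knight, and Lior is a knave.

Since Ines is a knave, "Ines is a knave exactly when Cara is a knave" needs to be False, which holds.
Usha is a knight, so "Lior or Iris is a knave" must be True — and it is.
Since Farah is a knave, "exactly four of Ines, Cara, Iris, Lior, and Farah are knights" needs to be False, which holds.
Cara (knight): "Ines is a knave" — True. ✓
Iris is a knight, and the claim "Cara is a knight" is indeed True.
Lior is a knave, and the claim "it is not true that Ines is a knave" is indeed False.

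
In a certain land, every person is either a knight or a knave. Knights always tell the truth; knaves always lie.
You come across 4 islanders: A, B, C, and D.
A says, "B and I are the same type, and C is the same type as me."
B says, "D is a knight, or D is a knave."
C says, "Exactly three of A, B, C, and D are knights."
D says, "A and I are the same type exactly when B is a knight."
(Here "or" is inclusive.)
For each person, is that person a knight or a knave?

A is a knight, B is a knight, C is a knight, and D is a knave.

A (knight): "B and I are the same type, and C is the same type as me" — True. ✓
B is a knight, so "D is a knight, or D is a knave" must be True — and it is.
C is a knight; "exactly three of A, B, C, and D are knights" is True, as required.
As a knave, D's statement "A and I are the same type exactly when B is a knight" should be false; it is.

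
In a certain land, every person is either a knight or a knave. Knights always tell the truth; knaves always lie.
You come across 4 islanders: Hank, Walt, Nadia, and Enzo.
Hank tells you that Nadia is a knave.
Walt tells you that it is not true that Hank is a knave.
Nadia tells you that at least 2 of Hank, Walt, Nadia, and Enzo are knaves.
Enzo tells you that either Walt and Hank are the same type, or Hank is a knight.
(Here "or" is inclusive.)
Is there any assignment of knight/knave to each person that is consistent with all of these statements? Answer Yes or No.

Yes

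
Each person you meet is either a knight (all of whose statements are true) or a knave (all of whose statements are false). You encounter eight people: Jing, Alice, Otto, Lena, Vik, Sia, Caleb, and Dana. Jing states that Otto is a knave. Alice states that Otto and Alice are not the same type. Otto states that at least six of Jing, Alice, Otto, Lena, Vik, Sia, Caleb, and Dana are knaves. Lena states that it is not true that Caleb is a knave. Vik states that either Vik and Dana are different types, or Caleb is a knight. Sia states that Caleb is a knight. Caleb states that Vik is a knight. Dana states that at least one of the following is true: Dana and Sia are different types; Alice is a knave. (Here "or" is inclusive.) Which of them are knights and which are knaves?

Jing (knight): "Otto is a knave" — True. ✓
Alice is a knave; "Otto and Alice are not the same type" is false, as required.
Otto is a knave, and the claim "at least six of Jing, Alice, Otto, Lena, Vik, Sia, Caleb, and Dana are knaves" is indeed false.
Lena is a knight; "it is not true that Caleb is a knave" is True, as required.
As a knight, Vik's statement "either Vik and Dana are different types, or Caleb is a knight" should be True; it is.
Sia is a knight, so "Caleb is a knight" must be True — and it is.
As a knight, Caleb's statement "Vik is a knight" should be True; it is.
Dana is a knight; "at least one of the following is true: Dana and Sia are different types; Alice is a knave" is True, as required.

Jing is a knight, Alice is a knave, Otto is a knave, Lena is a knight, Vik is a knight, Sia is a knight, Caleb is a knight, and Dana is a knight.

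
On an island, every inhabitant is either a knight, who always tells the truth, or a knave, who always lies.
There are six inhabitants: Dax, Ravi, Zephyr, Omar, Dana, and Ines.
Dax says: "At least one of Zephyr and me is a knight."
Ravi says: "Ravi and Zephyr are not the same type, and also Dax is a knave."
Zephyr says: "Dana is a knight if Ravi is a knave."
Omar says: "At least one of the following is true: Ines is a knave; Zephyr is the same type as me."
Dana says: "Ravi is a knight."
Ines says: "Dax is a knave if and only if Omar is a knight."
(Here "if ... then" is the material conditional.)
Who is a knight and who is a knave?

Dax is a knight, Ravi is a knave, Zephyr is a knave, Omar is a knight, Dana is a knave, and Ines is a knave.

Dax is a knight, and the claim "at least one of Zephyr and me is a knight" is indeed true.
Ravi is a knave, so "Ravi and Zephyr are not the same type, and also Dax is a knave" must be false — and it is.
Zephyr is a knave, so "Dana is a knight if Ravi is a knave" must be false — and it is.
Omar (knight): "at least one of the following is true: Ines is a knave; Zephyr is the same type as me" — true. ✓
Dana is a knave, and the claim "Ravi is a knight" is indeed false.
As a knave, Ines's statement "Dax is a knave if and only if Omar is a knight" should be false; it is.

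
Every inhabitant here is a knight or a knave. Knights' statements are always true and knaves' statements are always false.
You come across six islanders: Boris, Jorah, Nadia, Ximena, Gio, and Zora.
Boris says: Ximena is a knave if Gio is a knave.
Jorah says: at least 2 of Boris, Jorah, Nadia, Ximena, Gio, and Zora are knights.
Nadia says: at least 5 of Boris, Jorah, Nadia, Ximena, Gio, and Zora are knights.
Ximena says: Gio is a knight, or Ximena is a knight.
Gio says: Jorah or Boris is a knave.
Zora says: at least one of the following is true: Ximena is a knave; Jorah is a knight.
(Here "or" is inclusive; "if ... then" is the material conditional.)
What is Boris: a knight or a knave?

Boris is a knight.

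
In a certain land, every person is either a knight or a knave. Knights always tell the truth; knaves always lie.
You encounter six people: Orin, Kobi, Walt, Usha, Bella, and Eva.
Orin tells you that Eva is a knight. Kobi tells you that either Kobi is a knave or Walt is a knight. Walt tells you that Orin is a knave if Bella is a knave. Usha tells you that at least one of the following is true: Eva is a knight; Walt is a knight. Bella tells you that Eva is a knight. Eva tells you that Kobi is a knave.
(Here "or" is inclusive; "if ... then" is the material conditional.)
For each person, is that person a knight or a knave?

Orin is a knave, Kobi is a knight, Walt is a knight, Usha is a knight, Bella is a knave, and Eva is a knave.

Orin is a knave, and the claim "Eva is a knight" is indeed false.
Kobi is a knight, so "either Kobi is a knave or Walt is a knight" must be True — and it is.
Walt is a knight; "Orin is a knave if Bella is a knave" is True, as required.
As a knight, Usha's statement "at least one of the following is true: Eva is a knight; Walt is a knight" should be True; it is.
Bella is a knave, and the claim "Eva is a knight" is indeed false.
As a knave, Eva's statement "Kobi is a knave" should be false; it is.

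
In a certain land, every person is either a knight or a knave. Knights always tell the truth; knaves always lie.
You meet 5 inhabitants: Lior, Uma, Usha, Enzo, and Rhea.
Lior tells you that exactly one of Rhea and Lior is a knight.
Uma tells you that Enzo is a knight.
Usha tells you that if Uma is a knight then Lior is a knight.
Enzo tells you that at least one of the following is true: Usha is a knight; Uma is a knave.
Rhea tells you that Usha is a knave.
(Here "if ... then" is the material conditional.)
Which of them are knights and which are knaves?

Knights: Lior, Uma, Usha, and Enzo. Knaves: Rhea.

Suppose Lior is a knave. Then Lior's statement "exactly one of Rhea and Lior is a knight" would have to be false. Checking the 16 ways to assign the others, none is consistent with every speaker.
(For instance, with Uma=knight, Usha=knight, Enzo=knight, Rhea=knave, Usha's claim "if Uma is a knight then Lior is a knight" comes out false where it would need to be true.)
So Lior must be a knight, making "exactly one of Rhea and Lior is a knight" true. Taking Lior=knight, Uma=knight, Usha=knight, Enzo=knight, Rhea=knave, each remaining statement checks out:
  Uma (knight): "Enzo is a knight" — true. ✓
  Usha (knight): "if Uma is a knight then Lior is a knight" — true. ✓
  Enzo (knight): "at least one of the following is true: Usha is a knight; Uma is a knave" — true. ✓
  Rhea (knave): "Usha is a knave" — false. ✓
This is the unique consistent assignment.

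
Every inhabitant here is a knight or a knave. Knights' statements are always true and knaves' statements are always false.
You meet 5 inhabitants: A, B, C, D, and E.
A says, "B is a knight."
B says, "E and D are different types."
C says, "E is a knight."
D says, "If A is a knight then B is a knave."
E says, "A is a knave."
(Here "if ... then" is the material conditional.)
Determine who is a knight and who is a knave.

Suppose A is a knight. Then A's statement "B is a knight" would have to be true. Checking the 16 ways to assign the others, none is consistent with every speaker.
(For instance, with B=knave, C=knight, D=knight, E=knight, A's claim "B is a knight" comes out false where it would need to be true.)
So A must be a knave, making "B is a knight" false. Taking A=knave, B=knave, C=knight, D=knight, E=knight, each remaining statement checks out:
  B (knave): "E and D are different types" — false. ✓
  C (knight): "E is a knight" — true. ✓
  D (knight): "if A is a knight then B is a knave" — true. ✓
  E (knight): "A is a knave" — true. ✓
This is the unique consistent assignment.

Knights: C, D, and E. Knaves: A and B.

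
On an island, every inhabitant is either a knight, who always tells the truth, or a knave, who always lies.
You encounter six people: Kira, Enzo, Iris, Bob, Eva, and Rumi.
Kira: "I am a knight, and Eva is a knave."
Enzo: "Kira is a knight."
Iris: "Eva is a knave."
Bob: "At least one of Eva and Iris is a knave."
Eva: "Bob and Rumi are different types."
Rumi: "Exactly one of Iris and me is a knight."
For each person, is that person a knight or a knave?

Knights: Bob and Eva. Knaves: Kira, Enzo, Iris, and Rumi.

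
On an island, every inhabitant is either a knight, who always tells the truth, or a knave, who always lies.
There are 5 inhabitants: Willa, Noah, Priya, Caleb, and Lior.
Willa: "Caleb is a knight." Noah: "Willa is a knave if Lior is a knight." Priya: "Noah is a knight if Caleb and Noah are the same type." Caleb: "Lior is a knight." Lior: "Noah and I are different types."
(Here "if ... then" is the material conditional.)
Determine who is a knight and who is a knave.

Willa is a knight, Noah is a knave, Priya is a knight, Caleb is a knight, and Lior is a knight.

Suppose Willa is a knave. Then Willa's statement "Caleb is a knight" would have to be false. Checking the 16 ways to assign the others, none is consistent with every speaker.
(For instance, with Noah=knave, Priya=knight, Caleb=knight, Lior=knight, Willa's claim "Caleb is a knight" comes out true where it would need to be false.)
So Willa must be a knight, making "Caleb is a knight" true. Taking Willa=knight, Noah=knave, Priya=knight, Caleb=knight, Lior=knight, each remaining statement checks out:
  Noah (knave): "Willa is a knave if Lior is a knight" — false. ✓
  Priya (knight): "Noah is a knight if Caleb and Noah are the same type" — true. ✓
  Caleb (knight): "Lior is a knight" — true. ✓
  Lior (knight): "Noah and I are different types" — true. ✓
This is the unique consistent assignment.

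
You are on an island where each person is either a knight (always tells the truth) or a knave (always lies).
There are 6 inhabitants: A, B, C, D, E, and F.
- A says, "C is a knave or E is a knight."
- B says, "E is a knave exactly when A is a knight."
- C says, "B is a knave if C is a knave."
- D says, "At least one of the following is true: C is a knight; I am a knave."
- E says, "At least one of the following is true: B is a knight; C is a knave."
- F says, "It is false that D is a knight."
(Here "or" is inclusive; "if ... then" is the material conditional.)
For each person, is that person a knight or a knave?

A is a knave, B is a knave, C is a knight, D is a knight, E is a knave, and F is a knave.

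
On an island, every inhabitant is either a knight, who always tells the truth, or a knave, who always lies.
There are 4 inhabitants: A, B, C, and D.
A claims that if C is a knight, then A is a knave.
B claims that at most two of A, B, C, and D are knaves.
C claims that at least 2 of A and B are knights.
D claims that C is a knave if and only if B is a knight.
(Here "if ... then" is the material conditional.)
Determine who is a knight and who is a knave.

Knights: A. Knaves: B, C, and D.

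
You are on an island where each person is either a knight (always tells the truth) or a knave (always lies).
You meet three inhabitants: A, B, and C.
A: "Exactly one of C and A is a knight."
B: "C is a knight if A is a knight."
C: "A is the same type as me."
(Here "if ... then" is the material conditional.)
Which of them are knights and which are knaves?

A is a knight, B is a knave, and C is a knave.

A is a knight; "exactly one of C and A is a knight" is true, as required.
B is a knave, so "C is a knight if A is a knight" must be false — and it is.
Since C is a knave, "A is the same type as me" needs to be false, which holds.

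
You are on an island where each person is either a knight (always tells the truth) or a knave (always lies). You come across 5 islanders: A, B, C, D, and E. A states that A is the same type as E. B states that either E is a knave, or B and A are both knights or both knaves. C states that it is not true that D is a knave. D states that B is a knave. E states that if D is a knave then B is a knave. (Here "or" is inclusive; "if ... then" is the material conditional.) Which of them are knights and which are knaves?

A is a knight, B is a knave, C is a knight, D is a knight, and E is a knight.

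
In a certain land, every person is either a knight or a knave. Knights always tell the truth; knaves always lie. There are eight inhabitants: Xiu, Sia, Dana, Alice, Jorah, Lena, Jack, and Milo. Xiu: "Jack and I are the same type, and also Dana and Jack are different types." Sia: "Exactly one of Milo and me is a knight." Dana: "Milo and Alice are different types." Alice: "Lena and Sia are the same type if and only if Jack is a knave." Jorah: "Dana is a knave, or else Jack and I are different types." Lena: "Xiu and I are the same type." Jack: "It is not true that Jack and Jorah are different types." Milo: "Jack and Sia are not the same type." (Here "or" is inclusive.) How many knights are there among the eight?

5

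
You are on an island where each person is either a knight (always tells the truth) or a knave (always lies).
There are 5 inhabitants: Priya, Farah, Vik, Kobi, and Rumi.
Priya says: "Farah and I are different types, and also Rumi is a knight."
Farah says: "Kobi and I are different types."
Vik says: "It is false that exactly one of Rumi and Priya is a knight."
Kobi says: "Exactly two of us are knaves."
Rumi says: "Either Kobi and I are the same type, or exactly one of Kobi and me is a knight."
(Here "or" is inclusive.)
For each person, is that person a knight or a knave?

Priya is a knave, Farah is a knave, Vik is a knave, Kobi is a knave, and Rumi is a knight.

Priya (knave): "Farah and I are different types, and also Rumi is a knight" — false. ✓
As a knave, Farah's statement "Kobi and I are different types" should be false; it is.
Vik is a knave; "it is false that exactly one of Rumi and Priya is a knight" is false, as required.
Kobi is a knave, and the claim "exactly two of us are knaves" is indeed false.
Rumi is a knight; "either Kobi and I are the same type, or exactly one of Kobi and me is a knight" is True, as required.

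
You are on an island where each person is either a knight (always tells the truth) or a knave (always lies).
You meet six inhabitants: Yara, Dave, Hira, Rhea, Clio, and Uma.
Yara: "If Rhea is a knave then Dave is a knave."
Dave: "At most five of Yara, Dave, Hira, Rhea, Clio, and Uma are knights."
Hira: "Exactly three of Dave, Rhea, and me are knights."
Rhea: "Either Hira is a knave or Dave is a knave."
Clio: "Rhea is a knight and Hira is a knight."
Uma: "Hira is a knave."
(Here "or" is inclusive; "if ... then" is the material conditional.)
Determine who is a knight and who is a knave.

Since Yara is a knight, "if Rhea is a knave then Dave is a knave" needs to be True, which holds.
As a knight, Dave's statement "at most five of Yara, Dave, Hira, Rhea, Clio, and Uma are knights" should be True; it is.
As a knave, Hira's statement "exactly three of Dave, Rhea, and me are knights" should be false; it is.
Rhea is a knight, so "either Hira is a knave or Dave is a knave" must be True — and it is.
As a knave, Clio's statement "Rhea is a knight and Hira is a knight" should be false; it is.
Uma is a knight; "Hira is a knave" is True, as required.

Yara is a knight, Dave is a knight, Hira is a knave, Rhea is a knight, Clio is a knave, and Uma is a knight.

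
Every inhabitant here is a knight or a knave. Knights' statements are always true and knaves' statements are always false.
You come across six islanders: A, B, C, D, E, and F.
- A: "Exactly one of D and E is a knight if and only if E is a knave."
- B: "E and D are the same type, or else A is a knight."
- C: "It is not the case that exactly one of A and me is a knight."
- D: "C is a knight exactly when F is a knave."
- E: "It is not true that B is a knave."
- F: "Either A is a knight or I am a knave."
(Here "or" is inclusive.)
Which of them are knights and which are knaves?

A is a knight, B is a knight, C is a knave, D is a knight, E is a knight, and F is a knight.

A is a knight, and the claim "exactly one of D and E is a knight if and only if E is a knave" is indeed true.
Since B is a knight, "E and D are the same type, or else A is a knight" needs to be true, which holds.
C is a knave; "it is not the case that exactly one of A and me is a knight" is False, as required.
D is a knight, and the claim "C is a knight exactly when F is a knave" is indeed true.
E is a knight; "it is not true that B is a knave" is true, as required.
F is a knight, and the claim "either A is a knight or I am a knave" is indeed true.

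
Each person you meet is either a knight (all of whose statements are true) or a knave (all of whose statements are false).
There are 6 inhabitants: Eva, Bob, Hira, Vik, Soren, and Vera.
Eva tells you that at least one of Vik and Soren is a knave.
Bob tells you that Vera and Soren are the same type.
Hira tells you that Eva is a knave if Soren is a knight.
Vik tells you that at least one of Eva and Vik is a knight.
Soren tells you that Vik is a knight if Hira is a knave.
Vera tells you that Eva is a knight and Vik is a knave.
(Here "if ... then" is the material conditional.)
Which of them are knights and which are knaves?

Knights: Hira, Vik, and Soren. Knaves: Eva, Bob, and Vera.

As a knave, Eva's statement "at least one of Vik and Soren is a knave" should be False; it is.
Bob is a knave, and the claim "Vera and Soren are the same type" is indeed False.
As a knight, Hira's statement "Eva is a knave if Soren is a knight" should be true; it is.
Vik (knight): "at least one of Eva and Vik is a knight" — true. ✓
Since Soren is a knight, "Vik is a knight if Hira is a knave" needs to be true, which holds.
Vera is a knave, and the claim "Eva is a knight and Vik is a knave" is indeed False.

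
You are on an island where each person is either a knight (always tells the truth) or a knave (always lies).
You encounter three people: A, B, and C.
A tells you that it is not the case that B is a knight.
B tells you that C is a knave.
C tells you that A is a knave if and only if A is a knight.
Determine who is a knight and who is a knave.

A is a knave, B is a knight, and C is a knave.

A is a knave, so "it is not the case that B is a knight" must be False — and it is.
B is a knight; "C is a knave" is true, as required.
C is a knave; "A is a knave if and only if A is a knight" is False, as required.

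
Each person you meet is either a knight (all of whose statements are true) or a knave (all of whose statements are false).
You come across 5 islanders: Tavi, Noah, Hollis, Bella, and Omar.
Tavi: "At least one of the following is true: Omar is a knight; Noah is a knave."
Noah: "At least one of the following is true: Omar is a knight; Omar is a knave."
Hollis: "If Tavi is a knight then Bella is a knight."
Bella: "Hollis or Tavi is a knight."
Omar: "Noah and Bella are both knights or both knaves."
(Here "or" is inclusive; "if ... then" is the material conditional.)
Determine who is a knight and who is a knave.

Knights: Tavi, Noah, Hollis, Bella, and Omar. Knaves: none.

Suppose Tavi is a knave. Then Tavi's statement "at least one of the following is true: Omar is a knight; Noah is a knave" would have to be false. Checking the 16 ways to assign the others, none is consistent with every speaker.
(For instance, with Noah=knight, Hollis=knight, Bella=knight, Omar=knight, Tavi's claim "at least one of the following is true: Omar is a knight; Noah is a knave" comes out true where it would need to be false.)
So Tavi must be a knight, making "at least one of the following is true: Omar is a knight; Noah is a knave" true. Taking Tavi=knight, Noah=knight, Hollis=knight, Bella=knight, Omar=knight, each remaining statement checks out:
  Noah (knight): "at least one of the following is true: Omar is a knight; Omar is a knave" — true. ✓
  Hollis (knight): "if Tavi is a knight then Bella is a knight" — true. ✓
  Bella (knight): "Hollis or Tavi is a knight" — true. ✓
  Omar (knight): "Noah and Bella are both knights or both knaves" — true. ✓
This is the unique consistent assignment.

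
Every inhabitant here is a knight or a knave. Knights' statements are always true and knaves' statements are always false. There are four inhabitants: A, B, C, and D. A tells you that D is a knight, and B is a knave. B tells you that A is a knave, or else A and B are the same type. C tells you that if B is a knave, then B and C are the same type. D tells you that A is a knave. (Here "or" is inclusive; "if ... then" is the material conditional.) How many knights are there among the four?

The unique consistent assignment is A=knave, B=knight, C=knight, D=knight.
That has 3 knights.

3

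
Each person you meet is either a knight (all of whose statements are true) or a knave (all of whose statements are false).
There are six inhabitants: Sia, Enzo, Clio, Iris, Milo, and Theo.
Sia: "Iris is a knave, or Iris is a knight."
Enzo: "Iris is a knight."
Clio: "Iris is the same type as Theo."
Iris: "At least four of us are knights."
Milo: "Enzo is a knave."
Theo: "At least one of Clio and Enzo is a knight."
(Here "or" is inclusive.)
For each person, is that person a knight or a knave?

Sia is a knight, Enzo is a knight, Clio is a knight, Iris is a knight, Milo is a knave, and Theo is a knight.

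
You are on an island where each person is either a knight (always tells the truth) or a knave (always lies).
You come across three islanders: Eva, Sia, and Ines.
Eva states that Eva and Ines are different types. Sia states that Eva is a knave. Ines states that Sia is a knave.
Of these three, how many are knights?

The unique consistent assignment is Eva=knave, Sia=knight, Ines=knave.
That has 1 knight.

1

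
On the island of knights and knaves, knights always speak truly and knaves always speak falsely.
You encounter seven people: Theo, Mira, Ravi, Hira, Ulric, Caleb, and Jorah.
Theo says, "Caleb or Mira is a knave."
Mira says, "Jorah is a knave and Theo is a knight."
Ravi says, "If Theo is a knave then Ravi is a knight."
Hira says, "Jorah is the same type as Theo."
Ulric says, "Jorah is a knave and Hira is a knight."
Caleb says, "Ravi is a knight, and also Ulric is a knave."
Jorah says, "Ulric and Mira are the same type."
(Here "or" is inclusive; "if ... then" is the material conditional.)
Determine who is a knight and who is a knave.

Theo is a knight, Mira is a knave, Ravi is a knight, Hira is a knight, Ulric is a knave, Caleb is a knight, and Jorah is a knight.

Theo is a knight; "Caleb or Mira is a knave" is true, as required.
Mira is a knave, and the claim "Jorah is a knave and Theo is a knight" is indeed false.
Ravi (knight): "if Theo is a knave then Ravi is a knight" — true. ✓
Hira (knight): "Jorah is the same type as Theo" — true. ✓
Ulric is a knave, and the claim "Jorah is a knave and Hira is a knight" is indeed false.
Caleb is a knight, and the claim "Ravi is a knight, and also Ulric is a knave" is indeed true.
Jorah is a knight; "Ulric and Mira are the same type" is true, as required.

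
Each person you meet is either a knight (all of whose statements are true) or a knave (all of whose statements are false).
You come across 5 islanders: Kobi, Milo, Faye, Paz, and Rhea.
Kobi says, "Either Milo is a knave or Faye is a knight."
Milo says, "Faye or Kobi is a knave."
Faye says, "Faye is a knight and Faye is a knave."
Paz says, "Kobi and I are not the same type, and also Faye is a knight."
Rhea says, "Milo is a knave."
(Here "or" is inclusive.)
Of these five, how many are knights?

1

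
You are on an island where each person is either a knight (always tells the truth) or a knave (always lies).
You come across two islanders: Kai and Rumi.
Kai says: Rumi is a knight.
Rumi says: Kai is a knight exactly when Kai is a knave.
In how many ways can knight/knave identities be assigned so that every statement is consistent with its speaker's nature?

1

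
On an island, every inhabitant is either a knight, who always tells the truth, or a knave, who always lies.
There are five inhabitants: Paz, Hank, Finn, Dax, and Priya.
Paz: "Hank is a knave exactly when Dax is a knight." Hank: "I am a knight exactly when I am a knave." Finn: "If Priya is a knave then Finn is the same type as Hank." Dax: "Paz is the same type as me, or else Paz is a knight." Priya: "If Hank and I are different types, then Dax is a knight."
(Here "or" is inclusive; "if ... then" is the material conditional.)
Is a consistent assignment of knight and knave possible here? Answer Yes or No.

Yes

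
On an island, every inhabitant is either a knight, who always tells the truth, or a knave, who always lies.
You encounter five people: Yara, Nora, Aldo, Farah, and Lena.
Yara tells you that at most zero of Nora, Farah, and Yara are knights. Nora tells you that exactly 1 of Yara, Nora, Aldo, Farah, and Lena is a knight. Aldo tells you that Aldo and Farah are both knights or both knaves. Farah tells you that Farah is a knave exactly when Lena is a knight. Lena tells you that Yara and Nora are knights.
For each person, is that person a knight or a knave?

Yara is a knave, Nora is a knave, Aldo is a knight, Farah is a knight, and Lena is a knave.

Yara is a knave; "at most zero of Nora, Farah, and Yara are knights" is False, as required.
Nora is a knave, and the claim "exactly 1 of Yara, Nora, Aldo, Farah, and Lena is a knight" is indeed False.
Aldo is a knight, so "Aldo and Farah are both knights or both knaves" must be true — and it is.
Since Farah is a knight, "Farah is a knave exactly when Lena is a knight" needs to be true, which holds.
Lena is a knave; "Yara and Nora are knights" is False, as required.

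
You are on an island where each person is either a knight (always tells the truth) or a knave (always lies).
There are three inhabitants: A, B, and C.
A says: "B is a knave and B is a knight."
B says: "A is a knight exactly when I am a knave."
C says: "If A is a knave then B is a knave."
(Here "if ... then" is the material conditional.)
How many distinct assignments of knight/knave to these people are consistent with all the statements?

2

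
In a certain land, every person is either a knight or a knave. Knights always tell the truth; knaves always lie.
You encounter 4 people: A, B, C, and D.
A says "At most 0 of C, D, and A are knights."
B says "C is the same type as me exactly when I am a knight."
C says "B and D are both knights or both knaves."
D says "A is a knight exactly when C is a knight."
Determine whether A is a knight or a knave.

A is a knave.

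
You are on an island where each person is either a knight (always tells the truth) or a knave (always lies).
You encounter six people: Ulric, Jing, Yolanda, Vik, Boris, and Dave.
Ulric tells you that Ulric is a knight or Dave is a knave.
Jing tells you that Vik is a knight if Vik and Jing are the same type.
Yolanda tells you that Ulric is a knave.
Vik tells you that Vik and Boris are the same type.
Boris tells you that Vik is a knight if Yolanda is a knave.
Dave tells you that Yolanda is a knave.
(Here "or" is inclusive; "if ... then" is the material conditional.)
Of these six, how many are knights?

5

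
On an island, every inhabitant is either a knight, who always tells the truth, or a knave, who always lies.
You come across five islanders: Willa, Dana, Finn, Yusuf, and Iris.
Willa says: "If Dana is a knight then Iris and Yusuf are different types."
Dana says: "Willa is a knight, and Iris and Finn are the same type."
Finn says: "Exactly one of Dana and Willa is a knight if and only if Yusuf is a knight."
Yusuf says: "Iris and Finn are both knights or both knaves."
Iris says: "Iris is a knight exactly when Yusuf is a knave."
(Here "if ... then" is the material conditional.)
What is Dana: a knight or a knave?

Dana is a knave.

Consistent assignments: {Willa=knight, Dana=knave, Finn=knave, Yusuf=knave, Iris=knight}
In every consistent assignment, Dana is a knave.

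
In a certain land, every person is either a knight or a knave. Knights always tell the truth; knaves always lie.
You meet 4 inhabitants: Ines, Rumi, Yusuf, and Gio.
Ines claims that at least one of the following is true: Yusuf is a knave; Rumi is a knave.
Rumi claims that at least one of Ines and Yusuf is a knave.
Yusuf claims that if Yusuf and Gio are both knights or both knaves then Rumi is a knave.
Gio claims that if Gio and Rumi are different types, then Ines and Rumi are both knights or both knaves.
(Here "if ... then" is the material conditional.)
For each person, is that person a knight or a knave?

Knights: Rumi and Yusuf. Knaves: Ines and Gio.

Since Ines is a knave, "at least one of the following is true: Yusuf is a knave; Rumi is a knave" needs to be false, which holds.
Rumi (knight): "at least one of Ines and Yusuf is a knave" — True. ✓
Yusuf is a knight; "if Yusuf and Gio are both knights or both knaves then Rumi is a knave" is True, as required.
Gio is a knave, so "if Gio and Rumi are different types, then Ines and Rumi are both knights or both knaves" must be false — and it is.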